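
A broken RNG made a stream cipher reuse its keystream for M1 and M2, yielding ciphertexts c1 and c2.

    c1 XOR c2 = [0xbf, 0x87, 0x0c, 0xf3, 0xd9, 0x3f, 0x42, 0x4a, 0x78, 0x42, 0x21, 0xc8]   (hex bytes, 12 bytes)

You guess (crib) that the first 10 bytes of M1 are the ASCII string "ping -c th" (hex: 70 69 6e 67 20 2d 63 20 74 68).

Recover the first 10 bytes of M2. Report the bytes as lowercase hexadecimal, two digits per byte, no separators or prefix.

Since c1 ⊕ c2 = M1 ⊕ M2, XORing with the guessed M1 bytes yields the corresponding M2 bytes: M2 = (c1 ⊕ c2) ⊕ M1.
byte 0: bf ⊕ 70 = cf
byte 1: 87 ⊕ 69 = ee
byte 2: 0c ⊕ 6e = 62
byte 3: f3 ⊕ 67 = 94
byte 4: d9 ⊕ 20 = f9
byte 5: 3f ⊕ 2d = 12
byte 6: 42 ⊕ 63 = 21
byte 7: 4a ⊕ 20 = 6a
byte 8: 78 ⊕ 74 = 0c
byte 9: 42 ⊕ 68 = 2a

cfee6294f912216a0c2a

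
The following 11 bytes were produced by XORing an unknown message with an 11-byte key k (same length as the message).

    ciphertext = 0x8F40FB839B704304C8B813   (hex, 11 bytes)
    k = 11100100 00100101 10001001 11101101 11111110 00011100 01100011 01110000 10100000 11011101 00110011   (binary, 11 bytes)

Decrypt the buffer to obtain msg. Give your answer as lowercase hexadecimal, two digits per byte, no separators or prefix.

6b65726e656c2074686520

XOR is its own inverse, so applying the key byte-wise gives the result directly.
8f ^ e4 = 6b
40 ^ 25 = 65
fb ^ 89 = 72
83 ^ ed = 6e
9b ^ fe = 65
70 ^ 1c = 6c
43 ^ 63 = 20
04 ^ 70 = 74
c8 ^ a0 = 68
b8 ^ dd = 65
13 ^ 33 = 20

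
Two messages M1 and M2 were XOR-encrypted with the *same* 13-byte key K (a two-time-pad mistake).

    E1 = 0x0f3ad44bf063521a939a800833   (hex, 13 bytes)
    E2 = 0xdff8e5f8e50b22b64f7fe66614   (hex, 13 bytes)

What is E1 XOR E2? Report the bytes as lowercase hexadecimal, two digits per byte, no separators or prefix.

d0c231b3156870acdce5666e27

E1 ⊕ E2 = (M1 ⊕ K) ⊕ (M2 ⊕ K) = M1 ⊕ M2 — the shared key cancels under XOR.
byte 0:  15 ⊕ 223 = 208
byte 1:  58 ⊕ 248 = 194
byte 2: 212 ⊕ 229 =  49
byte 3:  75 ⊕ 248 = 179
byte 4: 240 ⊕ 229 =  21
byte 5:  99 ⊕  11 = 104
byte 6:  82 ⊕  34 = 112
byte 7:  26 ⊕ 182 = 172
byte 8: 147 ⊕  79 = 220
byte 9: 154 ⊕ 127 = 229
byte 10: 128 ⊕ 230 = 102
byte 11:   8 ⊕ 102 = 110
byte 12:  51 ⊕  20 =  39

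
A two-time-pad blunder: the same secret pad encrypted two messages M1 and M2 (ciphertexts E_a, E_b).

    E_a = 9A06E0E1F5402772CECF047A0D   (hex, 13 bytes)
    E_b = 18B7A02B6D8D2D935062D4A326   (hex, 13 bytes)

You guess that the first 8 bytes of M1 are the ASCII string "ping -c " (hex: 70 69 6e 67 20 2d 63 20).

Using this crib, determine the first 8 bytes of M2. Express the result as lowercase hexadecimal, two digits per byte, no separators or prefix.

f2d82eadb8e069c1

First, E_a ⊕ E_b = (M1 ⊕ K) ⊕ (M2 ⊕ K) = M1 ⊕ M2, so the key drops out. Then M2 = (M1 ⊕ M2) ⊕ M1 over the first 8 bytes.
byte 0: (9a XOR 18) XOR 70 = 82 XOR 70 = f2
byte 1: (06 XOR b7) XOR 69 = b1 XOR 69 = d8
byte 2: (e0 XOR a0) XOR 6e = 40 XOR 6e = 2e
byte 3: (e1 XOR 2b) XOR 67 = ca XOR 67 = ad
byte 4: (f5 XOR 6d) XOR 20 = 98 XOR 20 = b8
byte 5: (40 XOR 8d) XOR 2d = cd XOR 2d = e0
byte 6: (27 XOR 2d) XOR 63 = 0a XOR 63 = 69
byte 7: (72 XOR 93) XOR 20 = e1 XOR 20 = c1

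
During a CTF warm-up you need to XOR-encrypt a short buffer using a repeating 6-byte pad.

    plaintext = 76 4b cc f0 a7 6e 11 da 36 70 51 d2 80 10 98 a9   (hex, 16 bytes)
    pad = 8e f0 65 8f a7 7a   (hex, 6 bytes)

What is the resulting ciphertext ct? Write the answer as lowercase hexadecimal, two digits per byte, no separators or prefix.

f8bba97f00149f2a53fff6a80ee0fd26

The 6-byte key repeats, so the effective keystream is 8e f0 65 8f a7 7a 8e f0 65 8f a7 7a 8e f0 65 8f.
byte 0: 76 ⊕ 8e = f8
byte 1: 4b ⊕ f0 = bb
byte 2: cc ⊕ 65 = a9
byte 3: f0 ⊕ 8f = 7f
byte 4: a7 ⊕ a7 = 00
byte 5: 6e ⊕ 7a = 14
byte 6: 11 ⊕ 8e = 9f
byte 7: da ⊕ f0 = 2a
byte 8: 36 ⊕ 65 = 53
byte 9: 70 ⊕ 8f = ff
byte 10: 51 ⊕ a7 = f6
byte 11: d2 ⊕ 7a = a8
byte 12: 80 ⊕ 8e = 0e
byte 13: 10 ⊕ f0 = e0
byte 14: 98 ⊕ 65 = fd
byte 15: a9 ⊕ 8f = 26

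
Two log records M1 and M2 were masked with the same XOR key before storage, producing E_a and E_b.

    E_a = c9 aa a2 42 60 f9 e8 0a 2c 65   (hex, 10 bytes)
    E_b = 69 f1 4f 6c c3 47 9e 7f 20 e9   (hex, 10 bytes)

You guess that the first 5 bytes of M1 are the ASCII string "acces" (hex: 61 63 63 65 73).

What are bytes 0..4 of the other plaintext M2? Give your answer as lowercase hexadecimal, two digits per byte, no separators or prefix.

First, E_a ⊕ E_b = (M1 ⊕ K) ⊕ (M2 ⊕ K) = M1 ⊕ M2, so the key drops out. Then M2 = (M1 ⊕ M2) ⊕ M1 over the first 5 bytes.
byte 0: (c9 xor 69) xor 61 = a0 xor 61 = c1
byte 1: (aa xor f1) xor 63 = 5b xor 63 = 38
byte 2: (a2 xor 4f) xor 63 = ed xor 63 = 8e
byte 3: (42 xor 6c) xor 65 = 2e xor 65 = 4b
byte 4: (60 xor c3) xor 73 = a3 xor 73 = d0

c1388e4bd0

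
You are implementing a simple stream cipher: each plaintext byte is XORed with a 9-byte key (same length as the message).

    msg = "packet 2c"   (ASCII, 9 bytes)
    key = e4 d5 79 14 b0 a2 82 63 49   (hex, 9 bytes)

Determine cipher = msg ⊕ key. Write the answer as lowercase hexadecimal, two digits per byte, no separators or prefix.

94b41a7fd5d6a2512a

XOR is its own inverse, so applying the key byte-wise gives the result directly.
112 XOR 228 = 148
 97 XOR 213 = 180
 99 XOR 121 =  26
107 XOR  20 = 127
101 XOR 176 = 213
116 XOR 162 = 214
 32 XOR 130 = 162
 50 XOR  99 =  81
 99 XOR  73 =  42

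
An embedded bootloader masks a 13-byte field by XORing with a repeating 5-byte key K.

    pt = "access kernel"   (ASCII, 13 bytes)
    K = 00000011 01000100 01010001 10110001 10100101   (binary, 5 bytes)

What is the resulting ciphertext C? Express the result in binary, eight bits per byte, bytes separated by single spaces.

01100010 00100111 00110010 11010100 11010110 01110000 01100100 00111010 11010100 11010111 01101101 00100001 00111101

The 5-byte key repeats, so the effective keystream is 03 44 51 b1 a5 03 44 51 b1 a5 03 44 51.
byte 0: 61 ⊕ 03 = 62
byte 1: 63 ⊕ 44 = 27
byte 2: 63 ⊕ 51 = 32
byte 3: 65 ⊕ b1 = d4
byte 4: 73 ⊕ a5 = d6
byte 5: 73 ⊕ 03 = 70
byte 6: 20 ⊕ 44 = 64
byte 7: 6b ⊕ 51 = 3a
byte 8: 65 ⊕ b1 = d4
byte 9: 72 ⊕ a5 = d7
byte 10: 6e ⊕ 03 = 6d
byte 11: 65 ⊕ 44 = 21
byte 12: 6c ⊕ 51 = 3d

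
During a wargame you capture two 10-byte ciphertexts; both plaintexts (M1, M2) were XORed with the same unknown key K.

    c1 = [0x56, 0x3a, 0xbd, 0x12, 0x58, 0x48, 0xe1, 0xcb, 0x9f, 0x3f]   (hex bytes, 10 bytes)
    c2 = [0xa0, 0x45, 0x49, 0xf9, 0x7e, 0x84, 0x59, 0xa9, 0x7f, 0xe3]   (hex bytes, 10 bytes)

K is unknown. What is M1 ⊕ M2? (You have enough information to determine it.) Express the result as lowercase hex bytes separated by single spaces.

c1 ⊕ c2 = (M1 ⊕ K) ⊕ (M2 ⊕ K) = M1 ⊕ M2 — the shared key cancels under XOR.
56 ⊕ a0 = f6
3a ⊕ 45 = 7f
bd ⊕ 49 = f4
12 ⊕ f9 = eb
58 ⊕ 7e = 26
48 ⊕ 84 = cc
e1 ⊕ 59 = b8
cb ⊕ a9 = 62
9f ⊕ 7f = e0
3f ⊕ e3 = dc

f6 7f f4 eb 26 cc b8 62 e0 dc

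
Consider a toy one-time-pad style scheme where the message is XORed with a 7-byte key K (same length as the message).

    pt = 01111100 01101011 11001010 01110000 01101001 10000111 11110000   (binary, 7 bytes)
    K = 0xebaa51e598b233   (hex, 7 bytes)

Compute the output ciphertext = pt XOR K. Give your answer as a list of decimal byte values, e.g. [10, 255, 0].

byte 0: 124 ⊕ 235 = 151
byte 1: 107 ⊕ 170 = 193
byte 2: 202 ⊕  81 = 155
byte 3: 112 ⊕ 229 = 149
byte 4: 105 ⊕ 152 = 241
byte 5: 135 ⊕ 178 =  53
byte 6: 240 ⊕  51 = 195

[151, 193, 155, 149, 241, 53, 195]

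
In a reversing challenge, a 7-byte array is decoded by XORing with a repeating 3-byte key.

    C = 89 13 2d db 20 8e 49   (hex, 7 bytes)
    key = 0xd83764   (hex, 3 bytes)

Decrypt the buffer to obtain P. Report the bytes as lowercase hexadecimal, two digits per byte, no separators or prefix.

5124490317ea91

The 3-byte key repeats, so the effective keystream is d8 37 64 d8 37 64 d8.
byte 0: 137 ⊕ 216 =  81
byte 1:  19 ⊕  55 =  36
byte 2:  45 ⊕ 100 =  73
byte 3: 219 ⊕ 216 =   3
byte 4:  32 ⊕  55 =  23
byte 5: 142 ⊕ 100 = 234
byte 6:  73 ⊕ 216 = 145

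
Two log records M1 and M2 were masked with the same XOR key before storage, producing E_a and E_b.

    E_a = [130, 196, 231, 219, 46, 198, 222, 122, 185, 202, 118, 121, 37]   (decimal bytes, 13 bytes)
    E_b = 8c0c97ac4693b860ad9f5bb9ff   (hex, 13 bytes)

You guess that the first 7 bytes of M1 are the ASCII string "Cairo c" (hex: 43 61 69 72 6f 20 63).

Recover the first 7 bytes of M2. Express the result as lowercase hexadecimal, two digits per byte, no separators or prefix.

4da91905077505

First, E_a ⊕ E_b = (M1 ⊕ K) ⊕ (M2 ⊕ K) = M1 ⊕ M2, so the key drops out. Then M2 = (M1 ⊕ M2) ⊕ M1 over the first 7 bytes.
byte 0: (82 xor 8c) xor 43 = 0e xor 43 = 4d
byte 1: (c4 xor 0c) xor 61 = c8 xor 61 = a9
byte 2: (e7 xor 97) xor 69 = 70 xor 69 = 19
byte 3: (db xor ac) xor 72 = 77 xor 72 = 05
byte 4: (2e xor 46) xor 6f = 68 xor 6f = 07
byte 5: (c6 xor 93) xor 20 = 55 xor 20 = 75
byte 6: (de xor b8) xor 63 = 66 xor 63 = 05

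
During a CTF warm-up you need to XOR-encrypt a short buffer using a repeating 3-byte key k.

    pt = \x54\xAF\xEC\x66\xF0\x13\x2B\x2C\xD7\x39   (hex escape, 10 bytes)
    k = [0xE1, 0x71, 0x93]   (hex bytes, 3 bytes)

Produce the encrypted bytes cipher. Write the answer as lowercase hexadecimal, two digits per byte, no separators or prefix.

b5de7f878180ca5d44d8

The 3-byte key repeats, so the effective keystream is e1 71 93 e1 71 93 e1 71 93 e1.
byte 0: 01010100 ⊕ 11100001 = 10110101
byte 1: 10101111 ⊕ 01110001 = 11011110
byte 2: 11101100 ⊕ 10010011 = 01111111
byte 3: 01100110 ⊕ 11100001 = 10000111
byte 4: 11110000 ⊕ 01110001 = 10000001
byte 5: 00010011 ⊕ 10010011 = 10000000
byte 6: 00101011 ⊕ 11100001 = 11001010
byte 7: 00101100 ⊕ 01110001 = 01011101
byte 8: 11010111 ⊕ 10010011 = 01000100
byte 9: 00111001 ⊕ 11100001 = 11011000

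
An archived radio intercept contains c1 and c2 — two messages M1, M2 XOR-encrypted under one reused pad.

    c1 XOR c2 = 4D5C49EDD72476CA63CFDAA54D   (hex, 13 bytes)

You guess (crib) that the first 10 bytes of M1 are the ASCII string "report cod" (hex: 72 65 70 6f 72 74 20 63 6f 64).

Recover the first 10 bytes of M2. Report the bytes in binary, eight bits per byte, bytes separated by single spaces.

Since c1 ⊕ c2 = M1 ⊕ M2, XORing with the guessed M1 bytes yields the corresponding M2 bytes: M2 = (c1 ⊕ c2) ⊕ M1.
byte 0: 01001101 XOR 01110010 = 00111111
byte 1: 01011100 XOR 01100101 = 00111001
byte 2: 01001001 XOR 01110000 = 00111001
byte 3: 11101101 XOR 01101111 = 10000010
byte 4: 11010111 XOR 01110010 = 10100101
byte 5: 00100100 XOR 01110100 = 01010000
byte 6: 01110110 XOR 00100000 = 01010110
byte 7: 11001010 XOR 01100011 = 10101001
byte 8: 01100011 XOR 01101111 = 00001100
byte 9: 11001111 XOR 01100100 = 10101011

00111111 00111001 00111001 10000010 10100101 01010000 01010110 10101001 00001100 10101011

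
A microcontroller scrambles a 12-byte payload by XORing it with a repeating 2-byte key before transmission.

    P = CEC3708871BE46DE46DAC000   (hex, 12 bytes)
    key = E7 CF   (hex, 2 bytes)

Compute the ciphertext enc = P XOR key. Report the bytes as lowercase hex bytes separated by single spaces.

29 0c 97 47 96 71 a1 11 a1 15 27 cf

The 2-byte key repeats, so the effective keystream is e7 cf e7 cf e7 cf e7 cf e7 cf e7 cf.
byte 0: 11001110 ⊕ 11100111 = 00101001
byte 1: 11000011 ⊕ 11001111 = 00001100
byte 2: 01110000 ⊕ 11100111 = 10010111
byte 3: 10001000 ⊕ 11001111 = 01000111
byte 4: 01110001 ⊕ 11100111 = 10010110
byte 5: 10111110 ⊕ 11001111 = 01110001
byte 6: 01000110 ⊕ 11100111 = 10100001
byte 7: 11011110 ⊕ 11001111 = 00010001
byte 8: 01000110 ⊕ 11100111 = 10100001
byte 9: 11011010 ⊕ 11001111 = 00010101
byte 10: 11000000 ⊕ 11100111 = 00100111
byte 11: 00000000 ⊕ 11001111 = 11001111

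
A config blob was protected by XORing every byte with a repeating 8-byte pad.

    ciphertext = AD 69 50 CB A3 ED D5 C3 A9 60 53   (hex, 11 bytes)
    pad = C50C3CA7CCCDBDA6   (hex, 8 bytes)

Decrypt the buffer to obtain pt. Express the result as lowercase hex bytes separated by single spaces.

68 65 6c 6c 6f 20 68 65 6c 6c 6f

The 8-byte key repeats, so the effective keystream is c5 0c 3c a7 cc cd bd a6 c5 0c 3c.
byte 0: 10101101 xor 11000101 = 01101000
byte 1: 01101001 xor 00001100 = 01100101
byte 2: 01010000 xor 00111100 = 01101100
byte 3: 11001011 xor 10100111 = 01101100
byte 4: 10100011 xor 11001100 = 01101111
byte 5: 11101101 xor 11001101 = 00100000
byte 6: 11010101 xor 10111101 = 01101000
byte 7: 11000011 xor 10100110 = 01100101
byte 8: 10101001 xor 11000101 = 01101100
byte 9: 01100000 xor 00001100 = 01101100
byte 10: 01010011 xor 00111100 = 01101111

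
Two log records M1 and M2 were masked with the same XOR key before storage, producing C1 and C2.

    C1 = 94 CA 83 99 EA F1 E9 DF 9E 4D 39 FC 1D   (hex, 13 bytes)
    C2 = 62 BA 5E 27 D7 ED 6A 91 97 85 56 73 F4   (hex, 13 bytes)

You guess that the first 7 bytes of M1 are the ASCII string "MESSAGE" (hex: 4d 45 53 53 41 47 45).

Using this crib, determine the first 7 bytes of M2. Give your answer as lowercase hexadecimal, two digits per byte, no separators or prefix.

First, C1 ⊕ C2 = (M1 ⊕ K) ⊕ (M2 ⊕ K) = M1 ⊕ M2, so the key drops out. Then M2 = (M1 ⊕ M2) ⊕ M1 over the first 7 bytes.
byte 0: (94 xor 62) xor 4d = f6 xor 4d = bb
byte 1: (ca xor ba) xor 45 = 70 xor 45 = 35
byte 2: (83 xor 5e) xor 53 = dd xor 53 = 8e
byte 3: (99 xor 27) xor 53 = be xor 53 = ed
byte 4: (ea xor d7) xor 41 = 3d xor 41 = 7c
byte 5: (f1 xor ed) xor 47 = 1c xor 47 = 5b
byte 6: (e9 xor 6a) xor 45 = 83 xor 45 = c6

bb358eed7c5bc6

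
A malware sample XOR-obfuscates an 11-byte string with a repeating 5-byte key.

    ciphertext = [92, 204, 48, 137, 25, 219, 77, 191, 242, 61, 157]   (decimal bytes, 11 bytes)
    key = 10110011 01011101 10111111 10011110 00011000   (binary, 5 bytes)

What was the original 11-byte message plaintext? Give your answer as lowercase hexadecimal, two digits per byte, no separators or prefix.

ef918f17016810006c252e

The 5-byte key repeats, so the effective keystream is b3 5d bf 9e 18 b3 5d bf 9e 18 b3.
byte 0: 01011100 ^ 10110011 = 11101111
byte 1: 11001100 ^ 01011101 = 10010001
byte 2: 00110000 ^ 10111111 = 10001111
byte 3: 10001001 ^ 10011110 = 00010111
byte 4: 00011001 ^ 00011000 = 00000001
byte 5: 11011011 ^ 10110011 = 01101000
byte 6: 01001101 ^ 01011101 = 00010000
byte 7: 10111111 ^ 10111111 = 00000000
byte 8: 11110010 ^ 10011110 = 01101100
byte 9: 00111101 ^ 00011000 = 00100101
byte 10: 10011101 ^ 10110011 = 00101110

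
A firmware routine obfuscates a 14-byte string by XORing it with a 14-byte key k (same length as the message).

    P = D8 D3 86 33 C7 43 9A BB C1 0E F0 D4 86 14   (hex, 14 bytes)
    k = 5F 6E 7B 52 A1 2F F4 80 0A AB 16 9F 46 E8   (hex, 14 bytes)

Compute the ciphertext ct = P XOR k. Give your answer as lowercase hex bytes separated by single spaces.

XOR is its own inverse, so applying the key byte-wise gives the result directly.
d8 ⊕ 5f = 87
d3 ⊕ 6e = bd
86 ⊕ 7b = fd
33 ⊕ 52 = 61
c7 ⊕ a1 = 66
43 ⊕ 2f = 6c
9a ⊕ f4 = 6e
bb ⊕ 80 = 3b
c1 ⊕ 0a = cb
0e ⊕ ab = a5
f0 ⊕ 16 = e6
d4 ⊕ 9f = 4b
86 ⊕ 46 = c0
14 ⊕ e8 = fc

87 bd fd 61 66 6c 6e 3b cb a5 e6 4b c0 fc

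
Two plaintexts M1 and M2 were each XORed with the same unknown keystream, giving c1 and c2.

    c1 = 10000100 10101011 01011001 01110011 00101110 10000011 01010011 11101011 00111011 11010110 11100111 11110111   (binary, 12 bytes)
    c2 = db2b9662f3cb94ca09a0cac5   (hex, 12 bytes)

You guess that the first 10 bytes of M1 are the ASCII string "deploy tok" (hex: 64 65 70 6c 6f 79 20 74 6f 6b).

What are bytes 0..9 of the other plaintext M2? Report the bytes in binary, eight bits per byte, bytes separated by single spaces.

00111011 11100101 10111111 01111101 10110010 00110001 11100111 01010101 01011101 00011101

First, c1 ⊕ c2 = (M1 ⊕ K) ⊕ (M2 ⊕ K) = M1 ⊕ M2, so the key drops out. Then M2 = (M1 ⊕ M2) ⊕ M1 over the first 10 bytes.
byte 0: (84 ^ db) ^ 64 = 5f ^ 64 = 3b
byte 1: (ab ^ 2b) ^ 65 = 80 ^ 65 = e5
byte 2: (59 ^ 96) ^ 70 = cf ^ 70 = bf
byte 3: (73 ^ 62) ^ 6c = 11 ^ 6c = 7d
byte 4: (2e ^ f3) ^ 6f = dd ^ 6f = b2
byte 5: (83 ^ cb) ^ 79 = 48 ^ 79 = 31
byte 6: (53 ^ 94) ^ 20 = c7 ^ 20 = e7
byte 7: (eb ^ ca) ^ 74 = 21 ^ 74 = 55
byte 8: (3b ^ 09) ^ 6f = 32 ^ 6f = 5d
byte 9: (d6 ^ a0) ^ 6b = 76 ^ 6b = 1d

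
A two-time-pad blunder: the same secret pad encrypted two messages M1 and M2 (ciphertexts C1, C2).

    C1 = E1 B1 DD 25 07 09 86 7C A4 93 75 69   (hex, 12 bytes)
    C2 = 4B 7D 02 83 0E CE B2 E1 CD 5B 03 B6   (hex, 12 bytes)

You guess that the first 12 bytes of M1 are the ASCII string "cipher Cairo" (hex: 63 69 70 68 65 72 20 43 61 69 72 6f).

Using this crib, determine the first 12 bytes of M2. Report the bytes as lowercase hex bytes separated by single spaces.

First, C1 ⊕ C2 = (M1 ⊕ K) ⊕ (M2 ⊕ K) = M1 ⊕ M2, so the key drops out. Then M2 = (M1 ⊕ M2) ⊕ M1 over the first 12 bytes.
byte 0: (e1 ⊕ 4b) ⊕ 63 = aa ⊕ 63 = c9
byte 1: (b1 ⊕ 7d) ⊕ 69 = cc ⊕ 69 = a5
byte 2: (dd ⊕ 02) ⊕ 70 = df ⊕ 70 = af
byte 3: (25 ⊕ 83) ⊕ 68 = a6 ⊕ 68 = ce
byte 4: (07 ⊕ 0e) ⊕ 65 = 09 ⊕ 65 = 6c
byte 5: (09 ⊕ ce) ⊕ 72 = c7 ⊕ 72 = b5
byte 6: (86 ⊕ b2) ⊕ 20 = 34 ⊕ 20 = 14
byte 7: (7c ⊕ e1) ⊕ 43 = 9d ⊕ 43 = de
byte 8: (a4 ⊕ cd) ⊕ 61 = 69 ⊕ 61 = 08
byte 9: (93 ⊕ 5b) ⊕ 69 = c8 ⊕ 69 = a1
byte 10: (75 ⊕ 03) ⊕ 72 = 76 ⊕ 72 = 04
byte 11: (69 ⊕ b6) ⊕ 6f = df ⊕ 6f = b0

c9 a5 af ce 6c b5 14 de 08 a1 04 b0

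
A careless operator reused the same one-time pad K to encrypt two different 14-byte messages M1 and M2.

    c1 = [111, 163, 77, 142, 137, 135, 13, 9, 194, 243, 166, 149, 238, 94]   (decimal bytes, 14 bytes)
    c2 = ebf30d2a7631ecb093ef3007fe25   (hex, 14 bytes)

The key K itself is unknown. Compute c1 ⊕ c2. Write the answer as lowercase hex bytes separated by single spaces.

84 50 40 a4 ff b6 e1 b9 51 1c 96 92 10 7b

c1 ⊕ c2 = (M1 ⊕ K) ⊕ (M2 ⊕ K) = M1 ⊕ M2 — the shared key cancels under XOR.
6f ⊕ eb = 84
a3 ⊕ f3 = 50
4d ⊕ 0d = 40
8e ⊕ 2a = a4
89 ⊕ 76 = ff
87 ⊕ 31 = b6
0d ⊕ ec = e1
09 ⊕ b0 = b9
c2 ⊕ 93 = 51
f3 ⊕ ef = 1c
a6 ⊕ 30 = 96
95 ⊕ 07 = 92
ee ⊕ fe = 10
5e ⊕ 25 = 7b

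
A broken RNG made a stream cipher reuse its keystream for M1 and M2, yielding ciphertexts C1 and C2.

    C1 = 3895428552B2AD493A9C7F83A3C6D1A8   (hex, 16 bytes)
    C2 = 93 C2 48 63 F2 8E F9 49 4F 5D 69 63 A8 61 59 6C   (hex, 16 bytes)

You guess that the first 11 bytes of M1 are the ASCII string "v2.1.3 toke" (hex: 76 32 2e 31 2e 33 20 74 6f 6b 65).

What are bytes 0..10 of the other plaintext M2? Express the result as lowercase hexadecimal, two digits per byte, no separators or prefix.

First, C1 ⊕ C2 = (M1 ⊕ K) ⊕ (M2 ⊕ K) = M1 ⊕ M2, so the key drops out. Then M2 = (M1 ⊕ M2) ⊕ M1 over the first 11 bytes.
byte 0: (38 XOR 93) XOR 76 = ab XOR 76 = dd
byte 1: (95 XOR c2) XOR 32 = 57 XOR 32 = 65
byte 2: (42 XOR 48) XOR 2e = 0a XOR 2e = 24
byte 3: (85 XOR 63) XOR 31 = e6 XOR 31 = d7
byte 4: (52 XOR f2) XOR 2e = a0 XOR 2e = 8e
byte 5: (b2 XOR 8e) XOR 33 = 3c XOR 33 = 0f
byte 6: (ad XOR f9) XOR 20 = 54 XOR 20 = 74
byte 7: (49 XOR 49) XOR 74 = 00 XOR 74 = 74
byte 8: (3a XOR 4f) XOR 6f = 75 XOR 6f = 1a
byte 9: (9c XOR 5d) XOR 6b = c1 XOR 6b = aa
byte 10: (7f XOR 69) XOR 65 = 16 XOR 65 = 73

dd6524d78e0f74741aaa73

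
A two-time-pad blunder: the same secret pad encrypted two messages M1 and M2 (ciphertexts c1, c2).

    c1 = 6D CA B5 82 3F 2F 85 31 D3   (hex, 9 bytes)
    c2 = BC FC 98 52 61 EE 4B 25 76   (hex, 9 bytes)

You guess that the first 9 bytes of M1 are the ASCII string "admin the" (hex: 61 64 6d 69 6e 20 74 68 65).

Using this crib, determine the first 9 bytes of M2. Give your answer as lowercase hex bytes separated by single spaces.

First, c1 ⊕ c2 = (M1 ⊕ K) ⊕ (M2 ⊕ K) = M1 ⊕ M2, so the key drops out. Then M2 = (M1 ⊕ M2) ⊕ M1 over the first 9 bytes.
byte 0: (6d xor bc) xor 61 = d1 xor 61 = b0
byte 1: (ca xor fc) xor 64 = 36 xor 64 = 52
byte 2: (b5 xor 98) xor 6d = 2d xor 6d = 40
byte 3: (82 xor 52) xor 69 = d0 xor 69 = b9
byte 4: (3f xor 61) xor 6e = 5e xor 6e = 30
byte 5: (2f xor ee) xor 20 = c1 xor 20 = e1
byte 6: (85 xor 4b) xor 74 = ce xor 74 = ba
byte 7: (31 xor 25) xor 68 = 14 xor 68 = 7c
byte 8: (d3 xor 76) xor 65 = a5 xor 65 = c0

b0 52 40 b9 30 e1 ba 7c c0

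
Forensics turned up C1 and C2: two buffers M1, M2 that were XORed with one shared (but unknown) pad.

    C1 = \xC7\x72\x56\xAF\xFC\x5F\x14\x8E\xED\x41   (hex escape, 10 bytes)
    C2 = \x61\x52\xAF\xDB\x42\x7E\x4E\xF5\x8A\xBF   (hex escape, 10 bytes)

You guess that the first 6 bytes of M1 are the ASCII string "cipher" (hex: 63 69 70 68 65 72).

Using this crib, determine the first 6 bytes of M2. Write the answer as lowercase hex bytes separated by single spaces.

c5 49 89 1c db 53

First, C1 ⊕ C2 = (M1 ⊕ K) ⊕ (M2 ⊕ K) = M1 ⊕ M2, so the key drops out. Then M2 = (M1 ⊕ M2) ⊕ M1 over the first 6 bytes.
byte 0: (c7 ⊕ 61) ⊕ 63 = a6 ⊕ 63 = c5
byte 1: (72 ⊕ 52) ⊕ 69 = 20 ⊕ 69 = 49
byte 2: (56 ⊕ af) ⊕ 70 = f9 ⊕ 70 = 89
byte 3: (af ⊕ db) ⊕ 68 = 74 ⊕ 68 = 1c
byte 4: (fc ⊕ 42) ⊕ 65 = be ⊕ 65 = db
byte 5: (5f ⊕ 7e) ⊕ 72 = 21 ⊕ 72 = 53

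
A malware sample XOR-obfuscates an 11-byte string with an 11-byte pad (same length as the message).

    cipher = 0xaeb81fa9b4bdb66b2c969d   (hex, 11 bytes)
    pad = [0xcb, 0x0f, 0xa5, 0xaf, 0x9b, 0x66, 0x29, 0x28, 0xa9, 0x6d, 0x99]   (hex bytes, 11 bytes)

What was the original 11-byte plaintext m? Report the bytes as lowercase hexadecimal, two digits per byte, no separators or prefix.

65b7ba062fdb9f4385fb04

XOR is its own inverse, so applying the key byte-wise gives the result directly.
174 ^ 203 = 101
184 ^  15 = 183
 31 ^ 165 = 186
169 ^ 175 =   6
180 ^ 155 =  47
189 ^ 102 = 219
182 ^  41 = 159
107 ^  40 =  67
 44 ^ 169 = 133
150 ^ 109 = 251
157 ^ 153 =   4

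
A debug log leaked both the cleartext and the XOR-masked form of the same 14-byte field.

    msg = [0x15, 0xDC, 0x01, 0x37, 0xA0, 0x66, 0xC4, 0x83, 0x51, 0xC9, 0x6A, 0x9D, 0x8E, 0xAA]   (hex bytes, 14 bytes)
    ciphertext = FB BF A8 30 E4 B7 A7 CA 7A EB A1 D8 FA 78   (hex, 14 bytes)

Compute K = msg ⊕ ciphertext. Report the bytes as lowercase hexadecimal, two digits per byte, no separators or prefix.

ee63a90744d163492b22cb4574d2

Since ciphertext = msg ⊕ K, XORing both sides with msg gives K = msg ⊕ ciphertext.
byte 0: 15 xor fb = ee
byte 1: dc xor bf = 63
byte 2: 01 xor a8 = a9
byte 3: 37 xor 30 = 07
byte 4: a0 xor e4 = 44
byte 5: 66 xor b7 = d1
byte 6: c4 xor a7 = 63
byte 7: 83 xor ca = 49
byte 8: 51 xor 7a = 2b
byte 9: c9 xor eb = 22
byte 10: 6a xor a1 = cb
byte 11: 9d xor d8 = 45
byte 12: 8e xor fa = 74
byte 13: aa xor 78 = d2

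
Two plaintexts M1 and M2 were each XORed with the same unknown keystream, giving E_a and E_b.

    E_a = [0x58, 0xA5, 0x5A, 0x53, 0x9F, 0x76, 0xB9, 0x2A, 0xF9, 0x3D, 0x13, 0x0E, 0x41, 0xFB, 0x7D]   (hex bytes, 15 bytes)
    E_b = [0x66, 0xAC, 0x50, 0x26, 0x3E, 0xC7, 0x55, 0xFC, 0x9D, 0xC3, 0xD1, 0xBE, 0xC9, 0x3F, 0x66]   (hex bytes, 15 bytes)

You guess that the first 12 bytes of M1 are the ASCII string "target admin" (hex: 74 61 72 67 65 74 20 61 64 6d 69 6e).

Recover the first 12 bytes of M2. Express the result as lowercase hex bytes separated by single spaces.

First, E_a ⊕ E_b = (M1 ⊕ K) ⊕ (M2 ⊕ K) = M1 ⊕ M2, so the key drops out. Then M2 = (M1 ⊕ M2) ⊕ M1 over the first 12 bytes.
byte 0: (58 ⊕ 66) ⊕ 74 = 3e ⊕ 74 = 4a
byte 1: (a5 ⊕ ac) ⊕ 61 = 09 ⊕ 61 = 68
byte 2: (5a ⊕ 50) ⊕ 72 = 0a ⊕ 72 = 78
byte 3: (53 ⊕ 26) ⊕ 67 = 75 ⊕ 67 = 12
byte 4: (9f ⊕ 3e) ⊕ 65 = a1 ⊕ 65 = c4
byte 5: (76 ⊕ c7) ⊕ 74 = b1 ⊕ 74 = c5
byte 6: (b9 ⊕ 55) ⊕ 20 = ec ⊕ 20 = cc
byte 7: (2a ⊕ fc) ⊕ 61 = d6 ⊕ 61 = b7
byte 8: (f9 ⊕ 9d) ⊕ 64 = 64 ⊕ 64 = 00
byte 9: (3d ⊕ c3) ⊕ 6d = fe ⊕ 6d = 93
byte 10: (13 ⊕ d1) ⊕ 69 = c2 ⊕ 69 = ab
byte 11: (0e ⊕ be) ⊕ 6e = b0 ⊕ 6e = de

4a 68 78 12 c4 c5 cc b7 00 93 ab de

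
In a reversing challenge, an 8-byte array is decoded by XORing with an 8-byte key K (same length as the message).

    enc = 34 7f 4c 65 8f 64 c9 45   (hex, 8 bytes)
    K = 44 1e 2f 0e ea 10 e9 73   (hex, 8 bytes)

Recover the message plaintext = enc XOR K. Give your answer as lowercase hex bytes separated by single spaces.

XOR is its own inverse, so applying the key byte-wise gives the result directly.
34 ⊕ 44 = 70
7f ⊕ 1e = 61
4c ⊕ 2f = 63
65 ⊕ 0e = 6b
8f ⊕ ea = 65
64 ⊕ 10 = 74
c9 ⊕ e9 = 20
45 ⊕ 73 = 36

70 61 63 6b 65 74 20 36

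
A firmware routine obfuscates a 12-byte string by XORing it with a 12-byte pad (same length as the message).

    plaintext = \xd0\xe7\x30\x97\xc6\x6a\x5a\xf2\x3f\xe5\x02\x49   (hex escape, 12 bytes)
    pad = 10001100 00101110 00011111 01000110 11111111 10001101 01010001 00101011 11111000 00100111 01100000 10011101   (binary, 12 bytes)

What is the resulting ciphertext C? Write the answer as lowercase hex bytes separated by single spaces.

208 ^ 140 =  92
231 ^  46 = 201
 48 ^  31 =  47
151 ^  70 = 209
198 ^ 255 =  57
106 ^ 141 = 231
 90 ^  81 =  11
242 ^  43 = 217
 63 ^ 248 = 199
229 ^  39 = 194
  2 ^  96 =  98
 73 ^ 157 = 212

5c c9 2f d1 39 e7 0b d9 c7 c2 62 d4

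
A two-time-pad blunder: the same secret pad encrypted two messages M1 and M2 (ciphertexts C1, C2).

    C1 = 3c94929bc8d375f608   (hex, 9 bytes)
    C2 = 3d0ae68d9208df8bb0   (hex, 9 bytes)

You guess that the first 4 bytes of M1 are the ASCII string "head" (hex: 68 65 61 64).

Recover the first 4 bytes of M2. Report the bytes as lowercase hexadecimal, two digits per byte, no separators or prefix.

69fb1572

First, C1 ⊕ C2 = (M1 ⊕ K) ⊕ (M2 ⊕ K) = M1 ⊕ M2, so the key drops out. Then M2 = (M1 ⊕ M2) ⊕ M1 over the first 4 bytes.
byte 0: (3c ⊕ 3d) ⊕ 68 = 01 ⊕ 68 = 69
byte 1: (94 ⊕ 0a) ⊕ 65 = 9e ⊕ 65 = fb
byte 2: (92 ⊕ e6) ⊕ 61 = 74 ⊕ 61 = 15
byte 3: (9b ⊕ 8d) ⊕ 64 = 16 ⊕ 64 = 72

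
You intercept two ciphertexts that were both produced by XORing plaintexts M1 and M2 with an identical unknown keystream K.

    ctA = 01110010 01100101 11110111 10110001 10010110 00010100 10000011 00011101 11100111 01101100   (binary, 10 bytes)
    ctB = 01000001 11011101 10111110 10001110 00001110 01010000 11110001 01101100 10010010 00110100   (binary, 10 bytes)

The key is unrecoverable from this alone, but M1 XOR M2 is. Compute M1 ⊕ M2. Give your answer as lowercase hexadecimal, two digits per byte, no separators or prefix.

33b8493f984472717558

ctA ⊕ ctB = (M1 ⊕ K) ⊕ (M2 ⊕ K) = M1 ⊕ M2 — the shared key cancels under XOR.
72 xor 41 = 33
65 xor dd = b8
f7 xor be = 49
b1 xor 8e = 3f
96 xor 0e = 98
14 xor 50 = 44
83 xor f1 = 72
1d xor 6c = 71
e7 xor 92 = 75
6c xor 34 = 58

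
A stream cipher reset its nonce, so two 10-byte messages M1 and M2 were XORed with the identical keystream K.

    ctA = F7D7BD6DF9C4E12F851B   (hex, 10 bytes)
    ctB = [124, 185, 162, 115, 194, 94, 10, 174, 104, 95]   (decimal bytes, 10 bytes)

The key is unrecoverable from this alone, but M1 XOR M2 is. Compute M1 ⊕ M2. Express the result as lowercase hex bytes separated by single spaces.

8b 6e 1f 1e 3b 9a eb 81 ed 44

ctA ⊕ ctB = (M1 ⊕ K) ⊕ (M2 ⊕ K) = M1 ⊕ M2 — the shared key cancels under XOR.
byte 0: f7 xor 7c = 8b
byte 1: d7 xor b9 = 6e
byte 2: bd xor a2 = 1f
byte 3: 6d xor 73 = 1e
byte 4: f9 xor c2 = 3b
byte 5: c4 xor 5e = 9a
byte 6: e1 xor 0a = eb
byte 7: 2f xor ae = 81
byte 8: 85 xor 68 = ed
byte 9: 1b xor 5f = 44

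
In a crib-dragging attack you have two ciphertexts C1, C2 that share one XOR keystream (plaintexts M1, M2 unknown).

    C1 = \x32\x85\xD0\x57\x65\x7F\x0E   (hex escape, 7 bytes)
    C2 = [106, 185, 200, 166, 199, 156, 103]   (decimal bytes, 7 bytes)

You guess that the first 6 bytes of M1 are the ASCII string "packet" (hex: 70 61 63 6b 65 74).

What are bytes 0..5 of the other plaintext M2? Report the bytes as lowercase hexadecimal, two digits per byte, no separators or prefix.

First, C1 ⊕ C2 = (M1 ⊕ K) ⊕ (M2 ⊕ K) = M1 ⊕ M2, so the key drops out. Then M2 = (M1 ⊕ M2) ⊕ M1 over the first 6 bytes.
byte 0: (32 xor 6a) xor 70 = 58 xor 70 = 28
byte 1: (85 xor b9) xor 61 = 3c xor 61 = 5d
byte 2: (d0 xor c8) xor 63 = 18 xor 63 = 7b
byte 3: (57 xor a6) xor 6b = f1 xor 6b = 9a
byte 4: (65 xor c7) xor 65 = a2 xor 65 = c7
byte 5: (7f xor 9c) xor 74 = e3 xor 74 = 97

285d7b9ac797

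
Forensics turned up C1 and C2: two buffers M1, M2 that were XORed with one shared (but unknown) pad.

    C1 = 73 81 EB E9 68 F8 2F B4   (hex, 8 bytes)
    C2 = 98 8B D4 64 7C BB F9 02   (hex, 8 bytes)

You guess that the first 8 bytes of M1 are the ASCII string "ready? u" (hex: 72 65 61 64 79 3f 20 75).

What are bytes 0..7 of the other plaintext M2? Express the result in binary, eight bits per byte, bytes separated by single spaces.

First, C1 ⊕ C2 = (M1 ⊕ K) ⊕ (M2 ⊕ K) = M1 ⊕ M2, so the key drops out. Then M2 = (M1 ⊕ M2) ⊕ M1 over the first 8 bytes.
byte 0: (73 ^ 98) ^ 72 = eb ^ 72 = 99
byte 1: (81 ^ 8b) ^ 65 = 0a ^ 65 = 6f
byte 2: (eb ^ d4) ^ 61 = 3f ^ 61 = 5e
byte 3: (e9 ^ 64) ^ 64 = 8d ^ 64 = e9
byte 4: (68 ^ 7c) ^ 79 = 14 ^ 79 = 6d
byte 5: (f8 ^ bb) ^ 3f = 43 ^ 3f = 7c
byte 6: (2f ^ f9) ^ 20 = d6 ^ 20 = f6
byte 7: (b4 ^ 02) ^ 75 = b6 ^ 75 = c3

10011001 01101111 01011110 11101001 01101101 01111100 11110110 11000011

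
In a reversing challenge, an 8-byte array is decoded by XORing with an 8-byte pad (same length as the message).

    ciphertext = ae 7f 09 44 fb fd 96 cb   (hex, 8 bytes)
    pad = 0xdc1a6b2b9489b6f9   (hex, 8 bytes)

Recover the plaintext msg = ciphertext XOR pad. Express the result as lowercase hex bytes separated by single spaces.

ae XOR dc = 72
7f XOR 1a = 65
09 XOR 6b = 62
44 XOR 2b = 6f
fb XOR 94 = 6f
fd XOR 89 = 74
96 XOR b6 = 20
cb XOR f9 = 32

72 65 62 6f 6f 74 20 32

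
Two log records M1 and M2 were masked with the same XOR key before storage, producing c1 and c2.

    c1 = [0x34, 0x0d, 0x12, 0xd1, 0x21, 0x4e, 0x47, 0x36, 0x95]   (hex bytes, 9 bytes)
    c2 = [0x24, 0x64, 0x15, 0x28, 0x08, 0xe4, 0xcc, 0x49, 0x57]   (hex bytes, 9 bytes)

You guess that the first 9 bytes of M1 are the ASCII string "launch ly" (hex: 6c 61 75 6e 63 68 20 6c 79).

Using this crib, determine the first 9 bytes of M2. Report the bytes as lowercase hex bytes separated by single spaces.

First, c1 ⊕ c2 = (M1 ⊕ K) ⊕ (M2 ⊕ K) = M1 ⊕ M2, so the key drops out. Then M2 = (M1 ⊕ M2) ⊕ M1 over the first 9 bytes.
byte 0: (34 ^ 24) ^ 6c = 10 ^ 6c = 7c
byte 1: (0d ^ 64) ^ 61 = 69 ^ 61 = 08
byte 2: (12 ^ 15) ^ 75 = 07 ^ 75 = 72
byte 3: (d1 ^ 28) ^ 6e = f9 ^ 6e = 97
byte 4: (21 ^ 08) ^ 63 = 29 ^ 63 = 4a
byte 5: (4e ^ e4) ^ 68 = aa ^ 68 = c2
byte 6: (47 ^ cc) ^ 20 = 8b ^ 20 = ab
byte 7: (36 ^ 49) ^ 6c = 7f ^ 6c = 13
byte 8: (95 ^ 57) ^ 79 = c2 ^ 79 = bb

7c 08 72 97 4a c2 ab 13 bb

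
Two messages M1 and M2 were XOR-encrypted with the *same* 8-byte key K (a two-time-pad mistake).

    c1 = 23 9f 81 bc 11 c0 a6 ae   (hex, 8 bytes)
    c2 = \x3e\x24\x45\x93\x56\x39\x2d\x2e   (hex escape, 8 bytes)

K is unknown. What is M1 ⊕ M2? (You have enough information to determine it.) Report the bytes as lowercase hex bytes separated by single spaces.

1d bb c4 2f 47 f9 8b 80

c1 ⊕ c2 = (M1 ⊕ K) ⊕ (M2 ⊕ K) = M1 ⊕ M2 — the shared key cancels under XOR.
 35 XOR  62 =  29
159 XOR  36 = 187
129 XOR  69 = 196
188 XOR 147 =  47
 17 XOR  86 =  71
192 XOR  57 = 249
166 XOR  45 = 139
174 XOR  46 = 128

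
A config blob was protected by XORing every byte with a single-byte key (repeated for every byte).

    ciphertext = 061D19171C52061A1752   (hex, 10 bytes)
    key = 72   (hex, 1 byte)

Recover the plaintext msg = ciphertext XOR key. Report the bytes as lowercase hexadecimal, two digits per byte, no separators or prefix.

746f6b656e2074686520

The 1-byte key repeats, so the effective keystream is 72 72 72 72 72 72 72 72 72 72.
byte 0: 06 xor 72 = 74
byte 1: 1d xor 72 = 6f
byte 2: 19 xor 72 = 6b
byte 3: 17 xor 72 = 65
byte 4: 1c xor 72 = 6e
byte 5: 52 xor 72 = 20
byte 6: 06 xor 72 = 74
byte 7: 1a xor 72 = 68
byte 8: 17 xor 72 = 65
byte 9: 52 xor 72 = 20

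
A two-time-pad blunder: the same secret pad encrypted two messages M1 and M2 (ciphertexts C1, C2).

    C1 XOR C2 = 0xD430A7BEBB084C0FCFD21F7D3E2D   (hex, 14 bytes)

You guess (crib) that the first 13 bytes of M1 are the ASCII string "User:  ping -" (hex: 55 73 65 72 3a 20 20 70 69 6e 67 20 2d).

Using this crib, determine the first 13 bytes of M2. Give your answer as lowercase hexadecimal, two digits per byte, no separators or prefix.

8143c2cc81286c7fa6bc785d13

Since C1 ⊕ C2 = M1 ⊕ M2, XORing with the guessed M1 bytes yields the corresponding M2 bytes: M2 = (C1 ⊕ C2) ⊕ M1.
d4 xor 55 = 81
30 xor 73 = 43
a7 xor 65 = c2
be xor 72 = cc
bb xor 3a = 81
08 xor 20 = 28
4c xor 20 = 6c
0f xor 70 = 7f
cf xor 69 = a6
d2 xor 6e = bc
1f xor 67 = 78
7d xor 20 = 5d
3e xor 2d = 13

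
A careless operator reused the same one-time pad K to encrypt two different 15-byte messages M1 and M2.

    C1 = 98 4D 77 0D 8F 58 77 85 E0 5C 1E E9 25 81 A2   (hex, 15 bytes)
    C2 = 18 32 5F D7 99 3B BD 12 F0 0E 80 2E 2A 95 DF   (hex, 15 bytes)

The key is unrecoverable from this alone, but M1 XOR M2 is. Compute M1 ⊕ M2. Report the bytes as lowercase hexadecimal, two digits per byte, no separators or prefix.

807f28da1663ca9710529ec70f147d

C1 ⊕ C2 = (M1 ⊕ K) ⊕ (M2 ⊕ K) = M1 ⊕ M2 — the shared key cancels under XOR.
98 xor 18 = 80
4d xor 32 = 7f
77 xor 5f = 28
0d xor d7 = da
8f xor 99 = 16
58 xor 3b = 63
77 xor bd = ca
85 xor 12 = 97
e0 xor f0 = 10
5c xor 0e = 52
1e xor 80 = 9e
e9 xor 2e = c7
25 xor 2a = 0f
81 xor 95 = 14
a2 xor df = 7d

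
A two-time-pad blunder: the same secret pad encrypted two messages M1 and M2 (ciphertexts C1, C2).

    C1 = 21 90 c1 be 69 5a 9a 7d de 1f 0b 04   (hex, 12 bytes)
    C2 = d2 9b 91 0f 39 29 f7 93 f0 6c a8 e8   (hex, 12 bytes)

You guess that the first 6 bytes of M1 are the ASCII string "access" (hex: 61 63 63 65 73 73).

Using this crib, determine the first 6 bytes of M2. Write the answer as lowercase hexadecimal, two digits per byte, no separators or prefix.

926833d42300

First, C1 ⊕ C2 = (M1 ⊕ K) ⊕ (M2 ⊕ K) = M1 ⊕ M2, so the key drops out. Then M2 = (M1 ⊕ M2) ⊕ M1 over the first 6 bytes.
byte 0: (21 XOR d2) XOR 61 = f3 XOR 61 = 92
byte 1: (90 XOR 9b) XOR 63 = 0b XOR 63 = 68
byte 2: (c1 XOR 91) XOR 63 = 50 XOR 63 = 33
byte 3: (be XOR 0f) XOR 65 = b1 XOR 65 = d4
byte 4: (69 XOR 39) XOR 73 = 50 XOR 73 = 23
byte 5: (5a XOR 29) XOR 73 = 73 XOR 73 = 00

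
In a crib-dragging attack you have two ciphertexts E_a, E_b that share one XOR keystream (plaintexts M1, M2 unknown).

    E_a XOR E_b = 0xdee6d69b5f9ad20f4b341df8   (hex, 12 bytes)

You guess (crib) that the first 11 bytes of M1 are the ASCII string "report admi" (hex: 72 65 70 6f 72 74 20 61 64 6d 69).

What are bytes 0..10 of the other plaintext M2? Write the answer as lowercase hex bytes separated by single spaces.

Since E_a ⊕ E_b = M1 ⊕ M2, XORing with the guessed M1 bytes yields the corresponding M2 bytes: M2 = (E_a ⊕ E_b) ⊕ M1.
byte 0: de xor 72 = ac
byte 1: e6 xor 65 = 83
byte 2: d6 xor 70 = a6
byte 3: 9b xor 6f = f4
byte 4: 5f xor 72 = 2d
byte 5: 9a xor 74 = ee
byte 6: d2 xor 20 = f2
byte 7: 0f xor 61 = 6e
byte 8: 4b xor 64 = 2f
byte 9: 34 xor 6d = 59
byte 10: 1d xor 69 = 74

ac 83 a6 f4 2d ee f2 6e 2f 59 74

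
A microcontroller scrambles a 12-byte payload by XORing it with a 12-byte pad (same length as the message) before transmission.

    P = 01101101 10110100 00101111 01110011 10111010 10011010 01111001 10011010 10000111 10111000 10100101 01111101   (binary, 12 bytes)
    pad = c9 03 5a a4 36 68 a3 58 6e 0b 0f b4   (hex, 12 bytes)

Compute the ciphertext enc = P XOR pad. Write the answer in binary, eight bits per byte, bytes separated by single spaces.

10100100 10110111 01110101 11010111 10001100 11110010 11011010 11000010 11101001 10110011 10101010 11001001

XOR is its own inverse, so applying the key byte-wise gives the result directly.
109 ^ 201 = 164
180 ^   3 = 183
 47 ^  90 = 117
115 ^ 164 = 215
186 ^  54 = 140
154 ^ 104 = 242
121 ^ 163 = 218
154 ^  88 = 194
135 ^ 110 = 233
184 ^  11 = 179
165 ^  15 = 170
125 ^ 180 = 201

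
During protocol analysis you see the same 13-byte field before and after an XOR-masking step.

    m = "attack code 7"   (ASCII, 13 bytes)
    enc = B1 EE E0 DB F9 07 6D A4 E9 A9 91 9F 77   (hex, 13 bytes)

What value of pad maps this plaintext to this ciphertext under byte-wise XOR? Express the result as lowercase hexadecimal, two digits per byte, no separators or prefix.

d09a94ba9a6c4dc786cdf4bf40

Since enc = m ⊕ pad, XORing both sides with m gives pad = m ⊕ enc.
 97 ⊕ 177 = 208
116 ⊕ 238 = 154
116 ⊕ 224 = 148
 97 ⊕ 219 = 186
 99 ⊕ 249 = 154
107 ⊕   7 = 108
 32 ⊕ 109 =  77
 99 ⊕ 164 = 199
111 ⊕ 233 = 134
100 ⊕ 169 = 205
101 ⊕ 145 = 244
 32 ⊕ 159 = 191
 55 ⊕ 119 =  64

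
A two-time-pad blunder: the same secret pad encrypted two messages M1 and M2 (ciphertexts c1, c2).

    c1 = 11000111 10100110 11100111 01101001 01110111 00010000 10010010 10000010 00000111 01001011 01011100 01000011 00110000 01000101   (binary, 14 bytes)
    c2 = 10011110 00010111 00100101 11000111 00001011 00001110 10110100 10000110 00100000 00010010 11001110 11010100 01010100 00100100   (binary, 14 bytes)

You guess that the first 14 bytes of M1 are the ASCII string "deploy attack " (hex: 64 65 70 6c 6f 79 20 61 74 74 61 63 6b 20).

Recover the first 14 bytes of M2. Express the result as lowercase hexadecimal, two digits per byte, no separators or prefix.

First, c1 ⊕ c2 = (M1 ⊕ K) ⊕ (M2 ⊕ K) = M1 ⊕ M2, so the key drops out. Then M2 = (M1 ⊕ M2) ⊕ M1 over the first 14 bytes.
byte 0: (c7 xor 9e) xor 64 = 59 xor 64 = 3d
byte 1: (a6 xor 17) xor 65 = b1 xor 65 = d4
byte 2: (e7 xor 25) xor 70 = c2 xor 70 = b2
byte 3: (69 xor c7) xor 6c = ae xor 6c = c2
byte 4: (77 xor 0b) xor 6f = 7c xor 6f = 13
byte 5: (10 xor 0e) xor 79 = 1e xor 79 = 67
byte 6: (92 xor b4) xor 20 = 26 xor 20 = 06
byte 7: (82 xor 86) xor 61 = 04 xor 61 = 65
byte 8: (07 xor 20) xor 74 = 27 xor 74 = 53
byte 9: (4b xor 12) xor 74 = 59 xor 74 = 2d
byte 10: (5c xor ce) xor 61 = 92 xor 61 = f3
byte 11: (43 xor d4) xor 63 = 97 xor 63 = f4
byte 12: (30 xor 54) xor 6b = 64 xor 6b = 0f
byte 13: (45 xor 24) xor 20 = 61 xor 20 = 41

3dd4b2c213670665532df3f40f41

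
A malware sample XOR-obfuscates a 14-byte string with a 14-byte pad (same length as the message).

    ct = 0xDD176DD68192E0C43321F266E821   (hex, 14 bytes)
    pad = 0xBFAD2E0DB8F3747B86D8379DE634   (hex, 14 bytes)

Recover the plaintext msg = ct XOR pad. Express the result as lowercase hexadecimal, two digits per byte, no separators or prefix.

XOR is its own inverse, so applying the key byte-wise gives the result directly.
dd xor bf = 62
17 xor ad = ba
6d xor 2e = 43
d6 xor 0d = db
81 xor b8 = 39
92 xor f3 = 61
e0 xor 74 = 94
c4 xor 7b = bf
33 xor 86 = b5
21 xor d8 = f9
f2 xor 37 = c5
66 xor 9d = fb
e8 xor e6 = 0e
21 xor 34 = 15

62ba43db396194bfb5f9c5fb0e15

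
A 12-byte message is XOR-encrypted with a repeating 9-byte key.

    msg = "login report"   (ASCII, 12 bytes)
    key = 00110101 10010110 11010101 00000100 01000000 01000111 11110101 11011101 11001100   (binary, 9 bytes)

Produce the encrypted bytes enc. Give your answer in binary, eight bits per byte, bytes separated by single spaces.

The 9-byte key repeats, so the effective keystream is 35 96 d5 04 40 47 f5 dd cc 35 96 d5.
byte 0: 6c XOR 35 = 59
byte 1: 6f XOR 96 = f9
byte 2: 67 XOR d5 = b2
byte 3: 69 XOR 04 = 6d
byte 4: 6e XOR 40 = 2e
byte 5: 20 XOR 47 = 67
byte 6: 72 XOR f5 = 87
byte 7: 65 XOR dd = b8
byte 8: 70 XOR cc = bc
byte 9: 6f XOR 35 = 5a
byte 10: 72 XOR 96 = e4
byte 11: 74 XOR d5 = a1

01011001 11111001 10110010 01101101 00101110 01100111 10000111 10111000 10111100 01011010 11100100 10100001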